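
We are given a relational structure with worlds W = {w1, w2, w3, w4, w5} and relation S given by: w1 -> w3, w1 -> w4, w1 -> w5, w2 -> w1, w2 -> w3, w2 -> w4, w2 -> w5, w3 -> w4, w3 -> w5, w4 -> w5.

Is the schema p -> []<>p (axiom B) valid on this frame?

No

By correspondence theory, B is valid on a frame iff S is symmetric.
Symmetric: no — w1 S w3 but not w3 S w1.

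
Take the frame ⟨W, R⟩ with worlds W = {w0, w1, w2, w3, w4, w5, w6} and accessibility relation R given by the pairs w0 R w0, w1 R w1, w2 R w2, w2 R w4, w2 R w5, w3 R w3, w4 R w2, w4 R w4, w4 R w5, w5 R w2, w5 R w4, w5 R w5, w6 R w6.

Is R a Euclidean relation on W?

Euclidean: yes — any two successors of a common world are R-related.

Yes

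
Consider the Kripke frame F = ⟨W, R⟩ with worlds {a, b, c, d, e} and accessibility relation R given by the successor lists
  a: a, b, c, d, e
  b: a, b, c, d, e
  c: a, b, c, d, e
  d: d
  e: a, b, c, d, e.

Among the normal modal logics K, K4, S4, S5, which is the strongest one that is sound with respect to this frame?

S4

Transitive (axiom 4): yes — every two-step R-path is closed by a direct edge.
Reflexive (axiom T): yes — every world is R-related to itself.
Euclidean (axiom 5): no — a R d and a R b, but not d R b.
So F validates K, K4, S4; S5 would additionally require R to be Euclidean. The strongest is S4.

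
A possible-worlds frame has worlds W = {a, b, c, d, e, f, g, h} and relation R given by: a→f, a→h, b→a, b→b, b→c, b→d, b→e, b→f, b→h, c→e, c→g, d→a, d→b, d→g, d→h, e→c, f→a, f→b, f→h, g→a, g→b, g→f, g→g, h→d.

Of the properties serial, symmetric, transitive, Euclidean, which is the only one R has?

Serial: yes — every world has a successor (e.g. a R f).
Symmetric: no — a R h but not h R a.
Transitive: no — a R f and f R b, but not a R b.
Euclidean: no — a R h and a R f, but not h R f.
Only serial holds.

serial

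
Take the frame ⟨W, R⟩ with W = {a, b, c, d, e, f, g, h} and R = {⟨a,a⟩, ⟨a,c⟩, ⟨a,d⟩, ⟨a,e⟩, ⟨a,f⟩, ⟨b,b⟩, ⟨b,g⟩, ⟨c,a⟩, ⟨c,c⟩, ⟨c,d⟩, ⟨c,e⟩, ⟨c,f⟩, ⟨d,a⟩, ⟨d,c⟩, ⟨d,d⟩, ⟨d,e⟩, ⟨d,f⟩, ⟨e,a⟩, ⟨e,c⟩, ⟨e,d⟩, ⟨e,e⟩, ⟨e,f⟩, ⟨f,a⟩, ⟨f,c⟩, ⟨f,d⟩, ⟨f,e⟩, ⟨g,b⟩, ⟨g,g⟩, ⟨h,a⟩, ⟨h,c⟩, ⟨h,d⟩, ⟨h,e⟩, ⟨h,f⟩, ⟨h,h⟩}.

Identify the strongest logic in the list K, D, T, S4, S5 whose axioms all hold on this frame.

Serial (axiom D): yes — every world has a successor (e.g. a R a).
Reflexive (axiom T): no — f is not related to itself.
Transitive (axiom 4): no — f R a and a R f, but not f R f.
Euclidean (axiom 5): no — a R f and a R f, but not f R f.
So F validates K, D; T would additionally require R to be reflexive. The strongest is D.

D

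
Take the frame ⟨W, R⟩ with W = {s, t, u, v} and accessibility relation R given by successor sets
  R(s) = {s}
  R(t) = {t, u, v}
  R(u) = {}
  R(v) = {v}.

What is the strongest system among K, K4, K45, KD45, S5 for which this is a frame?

Transitive (axiom 4): yes — every two-step R-path is closed by a direct edge.
Euclidean (axiom 5): no — t R u and t R v, but not u R v.
Serial (axiom D): no — u has no R-successor.
Reflexive (axiom T): no — u is not related to itself.
So F validates K, K4; K45 would additionally require R to be Euclidean. The strongest is K4.

K4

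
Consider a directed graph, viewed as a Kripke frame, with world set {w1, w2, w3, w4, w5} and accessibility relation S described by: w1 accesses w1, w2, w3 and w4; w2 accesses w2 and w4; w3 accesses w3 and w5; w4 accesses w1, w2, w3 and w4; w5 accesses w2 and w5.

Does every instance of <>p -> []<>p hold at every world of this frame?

No

The schema 5 characterises exactly the Euclidean frames.
Euclidean: no — w1 S w2 and w1 S w3, but not w2 S w3.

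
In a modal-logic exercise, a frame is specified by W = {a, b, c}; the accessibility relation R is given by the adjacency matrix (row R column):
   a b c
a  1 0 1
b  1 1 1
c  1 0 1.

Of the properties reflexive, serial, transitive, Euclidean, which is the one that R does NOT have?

Reflexive: yes — every world is R-related to itself.
Serial: yes — every world has a successor (e.g. a R a).
Transitive: yes — every two-step R-path is closed by a direct edge.
Euclidean: no — b R a and b R b, but not a R b.
Only Euclidean fails.

Euclidean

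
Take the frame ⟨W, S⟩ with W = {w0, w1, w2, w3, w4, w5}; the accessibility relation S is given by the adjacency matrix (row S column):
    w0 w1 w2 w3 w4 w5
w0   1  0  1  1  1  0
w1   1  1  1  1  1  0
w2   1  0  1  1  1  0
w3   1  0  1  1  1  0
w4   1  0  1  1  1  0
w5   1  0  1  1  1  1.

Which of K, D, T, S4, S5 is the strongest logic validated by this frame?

Serial (axiom D): yes — every world has a successor (e.g. w0 S w0).
Reflexive (axiom T): yes — every world is S-related to itself.
Transitive (axiom 4): yes — every two-step S-path is closed by a direct edge.
Euclidean (axiom 5): no — w1 S w0 and w1 S w1, but not w0 S w1.
So F validates K, D, T, S4; S5 would additionally require S to be Euclidean. The strongest is S4.

S4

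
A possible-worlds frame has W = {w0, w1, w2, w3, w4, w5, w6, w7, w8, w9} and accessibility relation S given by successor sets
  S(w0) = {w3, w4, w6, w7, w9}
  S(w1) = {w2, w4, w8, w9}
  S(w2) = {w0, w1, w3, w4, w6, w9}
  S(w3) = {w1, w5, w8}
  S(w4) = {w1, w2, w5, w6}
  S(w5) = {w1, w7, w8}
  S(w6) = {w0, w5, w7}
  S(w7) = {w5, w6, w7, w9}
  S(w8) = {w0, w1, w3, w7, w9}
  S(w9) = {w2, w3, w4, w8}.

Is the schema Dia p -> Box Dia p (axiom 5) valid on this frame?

No

The schema 5 characterises exactly the Euclidean frames.
Euclidean: no — w0 S w3 and w0 S w4, but not w3 S w4.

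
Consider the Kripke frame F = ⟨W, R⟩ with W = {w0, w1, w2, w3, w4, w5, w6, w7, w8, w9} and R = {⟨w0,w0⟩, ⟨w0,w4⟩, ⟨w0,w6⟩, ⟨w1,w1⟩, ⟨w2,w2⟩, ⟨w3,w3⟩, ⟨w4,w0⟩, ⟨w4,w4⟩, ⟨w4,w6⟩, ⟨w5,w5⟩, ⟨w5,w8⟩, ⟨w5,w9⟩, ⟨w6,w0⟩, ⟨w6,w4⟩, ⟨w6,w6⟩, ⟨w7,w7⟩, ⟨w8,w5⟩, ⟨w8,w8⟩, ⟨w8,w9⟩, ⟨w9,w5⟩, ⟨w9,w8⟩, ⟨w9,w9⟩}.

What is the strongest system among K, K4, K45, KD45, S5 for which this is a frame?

Transitive (axiom 4): yes — every two-step R-path is closed by a direct edge.
Euclidean (axiom 5): yes — any two successors of a common world are R-related.
Serial (axiom D): yes — every world has a successor (e.g. w0 R w0).
Reflexive (axiom T): yes — every world is R-related to itself.
So F validates K, K4, K45, KD45, S5. The strongest is S5.

S5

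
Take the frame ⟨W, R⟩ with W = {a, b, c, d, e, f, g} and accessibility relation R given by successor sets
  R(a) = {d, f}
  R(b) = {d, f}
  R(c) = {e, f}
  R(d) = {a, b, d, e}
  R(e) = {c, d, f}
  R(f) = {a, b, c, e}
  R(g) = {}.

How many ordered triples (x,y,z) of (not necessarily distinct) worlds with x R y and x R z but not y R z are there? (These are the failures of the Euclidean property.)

37

Enumerating: (a,d,f), (a,f,d), (a,f,f), (b,d,f), (b,f,d), (b,f,f), (c,e,e), (c,f,f), (d,a,a), (d,a,b), (d,a,e), (d,b,a), … and 25 more.
Total: 37.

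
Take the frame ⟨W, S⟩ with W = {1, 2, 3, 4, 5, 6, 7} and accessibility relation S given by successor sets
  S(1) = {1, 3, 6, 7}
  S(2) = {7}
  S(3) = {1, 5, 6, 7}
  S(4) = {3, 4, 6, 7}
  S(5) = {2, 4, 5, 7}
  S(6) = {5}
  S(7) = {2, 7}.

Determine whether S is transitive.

No

Transitive: no — 1 S 3 and 3 S 5, but not 1 S 5.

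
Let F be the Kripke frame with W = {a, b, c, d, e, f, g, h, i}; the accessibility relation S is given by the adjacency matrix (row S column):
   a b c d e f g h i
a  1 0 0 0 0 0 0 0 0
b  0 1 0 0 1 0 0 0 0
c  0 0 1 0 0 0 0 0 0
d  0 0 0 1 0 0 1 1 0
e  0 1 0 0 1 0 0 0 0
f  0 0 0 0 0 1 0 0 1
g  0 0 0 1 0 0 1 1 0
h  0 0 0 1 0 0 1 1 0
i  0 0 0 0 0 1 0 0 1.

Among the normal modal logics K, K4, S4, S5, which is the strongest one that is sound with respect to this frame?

Transitive (axiom 4): yes — every two-step S-path is closed by a direct edge.
Reflexive (axiom T): yes — every world is S-related to itself.
Euclidean (axiom 5): yes — any two successors of a common world are S-related.
So F validates K, K4, S4, S5. The strongest is S5.

S5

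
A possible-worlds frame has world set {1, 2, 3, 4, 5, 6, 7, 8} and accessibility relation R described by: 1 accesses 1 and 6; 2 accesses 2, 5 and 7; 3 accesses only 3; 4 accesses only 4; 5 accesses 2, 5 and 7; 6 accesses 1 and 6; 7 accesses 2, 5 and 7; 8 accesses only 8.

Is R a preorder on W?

Reflexive: yes — every world is R-related to itself.
Transitive: yes — every two-step R-path is closed by a direct edge.
So R is a preorder.

Yes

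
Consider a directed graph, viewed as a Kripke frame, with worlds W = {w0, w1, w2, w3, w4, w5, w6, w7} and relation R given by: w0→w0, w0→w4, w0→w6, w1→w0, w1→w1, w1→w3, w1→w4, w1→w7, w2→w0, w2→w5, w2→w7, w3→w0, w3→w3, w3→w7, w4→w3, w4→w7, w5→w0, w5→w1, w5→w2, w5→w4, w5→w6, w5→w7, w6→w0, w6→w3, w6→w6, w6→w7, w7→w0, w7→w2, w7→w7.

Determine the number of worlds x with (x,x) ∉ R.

3

Enumerating: w2, w4, w5.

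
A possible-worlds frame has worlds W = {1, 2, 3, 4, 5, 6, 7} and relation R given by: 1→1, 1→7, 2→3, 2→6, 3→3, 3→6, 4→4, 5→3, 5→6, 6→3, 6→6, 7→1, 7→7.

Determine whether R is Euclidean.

Yes

Euclidean: yes — any two successors of a common world are R-related.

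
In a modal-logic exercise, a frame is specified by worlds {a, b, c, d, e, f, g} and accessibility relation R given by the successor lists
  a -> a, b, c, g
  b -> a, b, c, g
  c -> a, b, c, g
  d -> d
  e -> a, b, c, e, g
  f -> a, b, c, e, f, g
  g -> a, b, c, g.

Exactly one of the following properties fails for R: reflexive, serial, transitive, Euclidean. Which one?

Reflexive: yes — every world is R-related to itself.
Serial: yes — every world has a successor (e.g. a R a).
Transitive: yes — every two-step R-path is closed by a direct edge.
Euclidean: no — f R a and f R e, but not a R e.
Only Euclidean fails.

Euclidean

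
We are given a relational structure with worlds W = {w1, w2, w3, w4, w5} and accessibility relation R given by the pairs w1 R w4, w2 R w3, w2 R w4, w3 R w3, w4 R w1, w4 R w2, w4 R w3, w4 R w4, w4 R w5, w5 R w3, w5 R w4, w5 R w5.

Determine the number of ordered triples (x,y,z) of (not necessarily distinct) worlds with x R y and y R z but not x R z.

Enumerating: (w1,w4,w1), (w1,w4,w2), (w1,w4,w3), (w1,w4,w5), (w2,w4,w1), (w2,w4,w2), (w2,w4,w5), (w5,w4,w1), (w5,w4,w2).

9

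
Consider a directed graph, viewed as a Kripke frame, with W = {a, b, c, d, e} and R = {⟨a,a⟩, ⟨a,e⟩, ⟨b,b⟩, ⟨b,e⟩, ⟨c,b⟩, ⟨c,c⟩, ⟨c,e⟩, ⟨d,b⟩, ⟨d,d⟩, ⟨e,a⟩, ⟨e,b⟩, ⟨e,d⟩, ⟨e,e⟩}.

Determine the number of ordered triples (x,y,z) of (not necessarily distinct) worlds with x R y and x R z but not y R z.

9

Enumerating: (c,b,c), (c,e,c), (d,b,d), (e,a,b), (e,a,d), (e,b,a), (e,b,d), (e,d,a), (e,d,e).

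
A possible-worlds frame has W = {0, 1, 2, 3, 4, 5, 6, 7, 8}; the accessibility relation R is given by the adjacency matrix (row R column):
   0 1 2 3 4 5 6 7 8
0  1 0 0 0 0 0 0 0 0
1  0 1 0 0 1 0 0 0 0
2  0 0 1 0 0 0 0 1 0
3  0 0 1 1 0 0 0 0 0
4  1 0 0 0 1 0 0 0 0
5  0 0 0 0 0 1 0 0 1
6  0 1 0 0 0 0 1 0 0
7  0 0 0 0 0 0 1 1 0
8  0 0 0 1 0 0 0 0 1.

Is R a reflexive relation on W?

Yes

Reflexive: yes — every world is R-related to itself.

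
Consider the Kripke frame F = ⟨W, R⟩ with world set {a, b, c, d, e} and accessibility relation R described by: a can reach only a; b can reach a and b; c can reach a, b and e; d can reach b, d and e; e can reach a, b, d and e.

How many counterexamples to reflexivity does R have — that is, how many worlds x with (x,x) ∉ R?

1

Enumerating: c.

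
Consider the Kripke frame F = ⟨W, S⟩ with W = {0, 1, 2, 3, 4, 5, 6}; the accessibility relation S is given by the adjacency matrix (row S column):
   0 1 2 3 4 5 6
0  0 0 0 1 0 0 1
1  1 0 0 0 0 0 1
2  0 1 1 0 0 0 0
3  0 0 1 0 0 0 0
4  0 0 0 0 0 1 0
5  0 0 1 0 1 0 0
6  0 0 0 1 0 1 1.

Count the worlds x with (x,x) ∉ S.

Enumerating: 0, 1, 3, 4, 5.

5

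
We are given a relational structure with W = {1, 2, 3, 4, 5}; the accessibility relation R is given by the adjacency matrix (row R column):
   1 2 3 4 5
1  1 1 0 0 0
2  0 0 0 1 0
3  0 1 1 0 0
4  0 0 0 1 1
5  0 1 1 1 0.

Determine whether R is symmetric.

Symmetric: no — 1 R 2 but not 2 R 1.

No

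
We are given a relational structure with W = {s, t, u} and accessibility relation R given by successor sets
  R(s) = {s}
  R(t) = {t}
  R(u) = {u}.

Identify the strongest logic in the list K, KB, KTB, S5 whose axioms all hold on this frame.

Symmetric (axiom B): yes — every pair in R has its reverse in R.
Reflexive (axiom T): yes — every world is R-related to itself.
Euclidean (axiom 5): yes — any two successors of a common world are R-related.
So F validates K, KB, KTB, S5. The strongest is S5.

S5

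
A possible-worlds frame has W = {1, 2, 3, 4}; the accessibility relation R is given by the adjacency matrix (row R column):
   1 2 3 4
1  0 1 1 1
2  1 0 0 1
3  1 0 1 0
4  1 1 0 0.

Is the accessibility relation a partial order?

Reflexive: no — 1 is not related to itself.
Transitive: no — 2 R 1 and 1 R 3, but not 2 R 3.
Antisymmetric: no — 1 R 2 and 2 R 1 with 1 ≠ 2.
So R is not a partial order.

No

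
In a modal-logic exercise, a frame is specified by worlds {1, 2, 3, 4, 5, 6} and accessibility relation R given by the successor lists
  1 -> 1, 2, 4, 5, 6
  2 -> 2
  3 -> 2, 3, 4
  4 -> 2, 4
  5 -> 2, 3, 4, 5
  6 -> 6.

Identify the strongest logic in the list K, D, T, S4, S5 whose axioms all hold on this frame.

Serial (axiom D): yes — every world has a successor (e.g. 1 R 1).
Reflexive (axiom T): yes — every world is R-related to itself.
Transitive (axiom 4): no — 1 R 5 and 5 R 3, but not 1 R 3.
Euclidean (axiom 5): no — 1 R 2 and 1 R 4, but not 2 R 4.
So F validates K, D, T; S4 would additionally require R to be transitive. The strongest is T.

T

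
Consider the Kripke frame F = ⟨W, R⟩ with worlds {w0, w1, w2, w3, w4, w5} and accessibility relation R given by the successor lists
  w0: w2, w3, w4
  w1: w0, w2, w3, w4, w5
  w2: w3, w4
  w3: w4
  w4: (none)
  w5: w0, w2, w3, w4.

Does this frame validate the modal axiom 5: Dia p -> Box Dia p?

By correspondence theory, 5 is valid on a frame iff R is Euclidean.
Euclidean: no — w0 R w3 and w0 R w2, but not w3 R w2.

No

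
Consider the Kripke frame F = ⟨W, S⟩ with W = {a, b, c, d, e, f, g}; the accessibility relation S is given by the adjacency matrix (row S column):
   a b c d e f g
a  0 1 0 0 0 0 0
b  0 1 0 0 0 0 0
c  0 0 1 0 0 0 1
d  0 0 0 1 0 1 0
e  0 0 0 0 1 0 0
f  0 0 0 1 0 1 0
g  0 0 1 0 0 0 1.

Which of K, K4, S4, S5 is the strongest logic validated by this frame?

Transitive (axiom 4): yes — every two-step S-path is closed by a direct edge.
Reflexive (axiom T): no — a is not related to itself.
Euclidean (axiom 5): yes — any two successors of a common world are S-related.
So F validates K, K4; S4 would additionally require S to be reflexive. The strongest is K4.

K4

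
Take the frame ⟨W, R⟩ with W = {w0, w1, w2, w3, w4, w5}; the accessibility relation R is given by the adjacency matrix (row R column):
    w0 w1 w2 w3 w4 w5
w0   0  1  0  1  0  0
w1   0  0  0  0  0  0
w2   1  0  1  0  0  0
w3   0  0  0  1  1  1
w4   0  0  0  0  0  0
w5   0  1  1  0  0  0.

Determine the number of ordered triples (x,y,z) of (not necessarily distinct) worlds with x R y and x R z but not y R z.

14

Enumerating: (w0,w1,w1), (w0,w1,w3), (w0,w3,w1), (w2,w0,w0), (w2,w0,w2), (w3,w4,w3), (w3,w4,w4), (w3,w4,w5), (w3,w5,w3), (w3,w5,w4), (w3,w5,w5), (w5,w1,w1), (w5,w1,w2), (w5,w2,w1).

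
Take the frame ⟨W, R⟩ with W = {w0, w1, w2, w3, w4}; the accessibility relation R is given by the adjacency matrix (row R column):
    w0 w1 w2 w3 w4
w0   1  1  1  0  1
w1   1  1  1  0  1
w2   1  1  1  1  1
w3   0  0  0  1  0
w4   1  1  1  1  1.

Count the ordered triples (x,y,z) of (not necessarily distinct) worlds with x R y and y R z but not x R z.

4

Enumerating: (w0,w2,w3), (w0,w4,w3), (w1,w2,w3), (w1,w4,w3).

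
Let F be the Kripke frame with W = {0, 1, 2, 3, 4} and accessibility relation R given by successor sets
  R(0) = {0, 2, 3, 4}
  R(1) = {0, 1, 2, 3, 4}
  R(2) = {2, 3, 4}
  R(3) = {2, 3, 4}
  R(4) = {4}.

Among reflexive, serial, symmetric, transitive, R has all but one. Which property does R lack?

symmetric

Reflexive: yes — every world is R-related to itself.
Serial: yes — every world has a successor (e.g. 0 R 0).
Symmetric: no — 0 R 2 but not 2 R 0.
Transitive: yes — every two-step R-path is closed by a direct edge.
Only symmetric fails.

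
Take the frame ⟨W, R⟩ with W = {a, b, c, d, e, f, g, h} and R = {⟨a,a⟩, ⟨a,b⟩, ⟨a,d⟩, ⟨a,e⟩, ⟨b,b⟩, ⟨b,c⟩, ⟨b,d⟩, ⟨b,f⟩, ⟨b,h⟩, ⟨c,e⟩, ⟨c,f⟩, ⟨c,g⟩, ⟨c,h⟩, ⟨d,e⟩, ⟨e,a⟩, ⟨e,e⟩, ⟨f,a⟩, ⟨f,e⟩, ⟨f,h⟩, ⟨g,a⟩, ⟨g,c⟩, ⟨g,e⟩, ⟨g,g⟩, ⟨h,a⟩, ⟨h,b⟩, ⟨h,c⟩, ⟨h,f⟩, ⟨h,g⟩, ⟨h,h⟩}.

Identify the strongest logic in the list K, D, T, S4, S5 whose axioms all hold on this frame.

D

Serial (axiom D): yes — every world has a successor (e.g. a R a).
Reflexive (axiom T): no — c is not related to itself.
Transitive (axiom 4): no — a R b and b R c, but not a R c.
Euclidean (axiom 5): no — a R b and a R e, but not b R e.
So F validates K, D; T would additionally require R to be reflexive. The strongest is D.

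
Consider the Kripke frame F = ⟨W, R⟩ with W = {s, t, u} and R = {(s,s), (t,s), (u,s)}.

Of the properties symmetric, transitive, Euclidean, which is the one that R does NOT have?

symmetric

Symmetric: no — t R s but not s R t.
Transitive: yes — every two-step R-path is closed by a direct edge.
Euclidean: yes — any two successors of a common world are R-related.
Only symmetric fails.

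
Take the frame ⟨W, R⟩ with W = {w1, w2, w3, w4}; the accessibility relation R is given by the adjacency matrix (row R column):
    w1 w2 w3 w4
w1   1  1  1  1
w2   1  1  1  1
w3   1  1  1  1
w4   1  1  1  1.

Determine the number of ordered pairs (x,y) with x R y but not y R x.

0

R is symmetric; there are no such tuples.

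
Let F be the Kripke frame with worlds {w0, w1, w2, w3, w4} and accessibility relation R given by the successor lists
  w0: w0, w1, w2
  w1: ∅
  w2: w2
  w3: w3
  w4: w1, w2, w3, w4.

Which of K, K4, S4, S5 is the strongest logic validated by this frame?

Transitive (axiom 4): yes — every two-step R-path is closed by a direct edge.
Reflexive (axiom T): no — w1 is not related to itself.
Euclidean (axiom 5): no — w0 R w1 and w0 R w2, but not w1 R w2.
So F validates K, K4; S4 would additionally require R to be reflexive. The strongest is K4.

K4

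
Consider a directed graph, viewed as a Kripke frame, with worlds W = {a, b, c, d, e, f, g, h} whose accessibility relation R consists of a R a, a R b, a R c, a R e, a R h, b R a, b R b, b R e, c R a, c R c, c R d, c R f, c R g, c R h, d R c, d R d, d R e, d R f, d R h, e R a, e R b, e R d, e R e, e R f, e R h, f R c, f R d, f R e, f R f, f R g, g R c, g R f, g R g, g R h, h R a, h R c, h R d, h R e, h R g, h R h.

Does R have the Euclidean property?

No

Euclidean: no — a R b and a R c, but not b R c.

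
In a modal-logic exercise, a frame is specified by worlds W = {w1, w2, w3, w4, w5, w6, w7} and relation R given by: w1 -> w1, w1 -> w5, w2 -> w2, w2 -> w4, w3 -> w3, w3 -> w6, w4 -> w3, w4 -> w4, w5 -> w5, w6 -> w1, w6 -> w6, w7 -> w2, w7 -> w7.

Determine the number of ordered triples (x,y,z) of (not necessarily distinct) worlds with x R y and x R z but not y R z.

Enumerating: (w1,w5,w1), (w2,w4,w2), (w3,w6,w3), (w4,w3,w4), (w6,w1,w6), (w7,w2,w7).

6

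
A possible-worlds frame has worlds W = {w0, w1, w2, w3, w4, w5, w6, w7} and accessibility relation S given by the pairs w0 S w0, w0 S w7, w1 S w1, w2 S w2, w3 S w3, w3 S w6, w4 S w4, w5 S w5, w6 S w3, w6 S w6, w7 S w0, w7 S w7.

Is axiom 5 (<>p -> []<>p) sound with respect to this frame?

By correspondence theory, 5 is valid on a frame iff S is Euclidean.
Euclidean: yes — any two successors of a common world are S-related.

Yes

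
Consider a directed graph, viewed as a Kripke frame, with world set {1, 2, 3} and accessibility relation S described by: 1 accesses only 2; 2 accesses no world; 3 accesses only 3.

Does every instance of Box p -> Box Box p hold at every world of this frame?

By correspondence theory, 4 is valid on a frame iff S is transitive.
Transitive: yes — every two-step S-path is closed by a direct edge.

Yes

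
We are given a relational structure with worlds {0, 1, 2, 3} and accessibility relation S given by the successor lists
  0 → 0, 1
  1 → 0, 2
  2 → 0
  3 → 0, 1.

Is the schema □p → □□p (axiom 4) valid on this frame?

No

Axiom 4 corresponds to the accessibility relation being transitive.
Transitive: no — 0 S 1 and 1 S 2, but not 0 S 2.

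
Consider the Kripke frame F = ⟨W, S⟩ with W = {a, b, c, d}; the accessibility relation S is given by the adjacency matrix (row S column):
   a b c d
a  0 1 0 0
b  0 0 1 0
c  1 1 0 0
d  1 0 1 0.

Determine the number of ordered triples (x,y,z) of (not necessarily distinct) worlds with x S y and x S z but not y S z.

Enumerating: (a,b,b), (b,c,c), (c,a,a), (c,b,a), (c,b,b), (d,a,a), (d,a,c), (d,c,c).

8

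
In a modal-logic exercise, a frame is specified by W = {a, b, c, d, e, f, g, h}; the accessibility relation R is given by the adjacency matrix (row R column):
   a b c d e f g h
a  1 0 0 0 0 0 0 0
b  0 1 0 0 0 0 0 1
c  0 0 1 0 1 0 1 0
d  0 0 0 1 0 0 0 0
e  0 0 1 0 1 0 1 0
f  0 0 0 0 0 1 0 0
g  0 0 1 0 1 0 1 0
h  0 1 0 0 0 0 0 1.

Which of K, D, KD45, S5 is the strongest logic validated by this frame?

S5

Serial (axiom D): yes — every world has a successor (e.g. a R a).
Euclidean (axiom 5): yes — any two successors of a common world are R-related.
Transitive (axiom 4): yes — every two-step R-path is closed by a direct edge.
Reflexive (axiom T): yes — every world is R-related to itself.
So F validates K, D, KD45, S5. The strongest is S5.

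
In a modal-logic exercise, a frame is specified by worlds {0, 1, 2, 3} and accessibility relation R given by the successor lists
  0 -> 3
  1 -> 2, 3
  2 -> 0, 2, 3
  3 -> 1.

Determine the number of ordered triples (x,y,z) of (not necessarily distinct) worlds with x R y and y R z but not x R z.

Enumerating: (0,3,1), (1,2,0), (1,3,1), (2,3,1), (3,1,2), (3,1,3).

6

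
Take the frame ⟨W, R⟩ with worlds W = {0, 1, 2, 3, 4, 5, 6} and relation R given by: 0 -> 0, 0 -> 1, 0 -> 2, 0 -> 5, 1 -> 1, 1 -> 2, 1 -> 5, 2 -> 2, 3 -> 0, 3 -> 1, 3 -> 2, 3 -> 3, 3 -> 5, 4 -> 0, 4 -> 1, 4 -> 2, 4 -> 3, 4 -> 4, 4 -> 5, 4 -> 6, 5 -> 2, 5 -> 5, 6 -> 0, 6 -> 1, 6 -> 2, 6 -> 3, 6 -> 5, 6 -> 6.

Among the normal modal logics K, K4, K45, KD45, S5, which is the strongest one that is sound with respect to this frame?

K4

Transitive (axiom 4): yes — every two-step R-path is closed by a direct edge.
Euclidean (axiom 5): no — 0 R 2 and 0 R 1, but not 2 R 1.
Serial (axiom D): yes — every world has a successor (e.g. 0 R 0).
Reflexive (axiom T): yes — every world is R-related to itself.
So F validates K, K4; K45 would additionally require R to be Euclidean. The strongest is K4.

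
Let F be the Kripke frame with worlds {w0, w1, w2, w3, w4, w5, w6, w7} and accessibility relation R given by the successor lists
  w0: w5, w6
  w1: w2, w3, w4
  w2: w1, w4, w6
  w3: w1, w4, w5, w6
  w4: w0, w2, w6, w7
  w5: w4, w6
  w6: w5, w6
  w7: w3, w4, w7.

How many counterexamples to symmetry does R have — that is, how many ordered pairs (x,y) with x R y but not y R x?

11

Enumerating: (w0,w5), (w0,w6), (w1,w4), (w2,w6), (w3,w4), (w3,w5), (w3,w6), (w4,w0), (w4,w6), (w5,w4), (w7,w3).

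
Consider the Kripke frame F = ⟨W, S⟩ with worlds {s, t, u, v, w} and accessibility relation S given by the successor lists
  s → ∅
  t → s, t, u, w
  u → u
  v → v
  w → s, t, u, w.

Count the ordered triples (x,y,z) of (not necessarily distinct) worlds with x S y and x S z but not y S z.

Enumerating: (t,s,s), (t,s,t), (t,s,u), (t,s,w), (t,u,s), (t,u,t), (t,u,w), (w,s,s), (w,s,t), (w,s,u), (w,s,w), (w,u,s), (w,u,t), (w,u,w).

14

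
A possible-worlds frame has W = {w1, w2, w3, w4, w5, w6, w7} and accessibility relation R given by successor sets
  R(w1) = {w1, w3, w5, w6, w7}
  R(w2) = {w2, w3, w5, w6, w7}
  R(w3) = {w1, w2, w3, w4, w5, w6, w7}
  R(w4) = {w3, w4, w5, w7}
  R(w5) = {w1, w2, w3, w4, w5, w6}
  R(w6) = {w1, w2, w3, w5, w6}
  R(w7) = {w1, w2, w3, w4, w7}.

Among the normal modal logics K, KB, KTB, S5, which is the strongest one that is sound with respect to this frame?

Symmetric (axiom B): yes — every pair in R has its reverse in R.
Reflexive (axiom T): yes — every world is R-related to itself.
Euclidean (axiom 5): no — w1 R w5 and w1 R w7, but not w5 R w7.
So F validates K, KB, KTB; S5 would additionally require R to be Euclidean. The strongest is KTB.

KTB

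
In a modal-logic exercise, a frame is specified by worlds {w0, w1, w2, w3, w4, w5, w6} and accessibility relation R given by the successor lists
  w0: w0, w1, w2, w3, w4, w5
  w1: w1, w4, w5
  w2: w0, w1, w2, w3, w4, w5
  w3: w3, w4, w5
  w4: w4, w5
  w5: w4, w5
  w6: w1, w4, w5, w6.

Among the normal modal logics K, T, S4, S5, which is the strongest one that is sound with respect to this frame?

Reflexive (axiom T): yes — every world is R-related to itself.
Transitive (axiom 4): yes — every two-step R-path is closed by a direct edge.
Euclidean (axiom 5): no — w0 R w1 and w0 R w2, but not w1 R w2.
So F validates K, T, S4; S5 would additionally require R to be Euclidean. The strongest is S4.

S4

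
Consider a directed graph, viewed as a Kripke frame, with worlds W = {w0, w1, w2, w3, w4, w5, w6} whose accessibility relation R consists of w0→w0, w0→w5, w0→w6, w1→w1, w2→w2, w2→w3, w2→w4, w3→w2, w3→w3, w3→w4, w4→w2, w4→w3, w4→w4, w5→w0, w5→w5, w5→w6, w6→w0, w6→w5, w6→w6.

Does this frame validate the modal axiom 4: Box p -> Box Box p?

Axiom 4 corresponds to the accessibility relation being transitive.
Transitive: yes — every two-step R-path is closed by a direct edge.

Yes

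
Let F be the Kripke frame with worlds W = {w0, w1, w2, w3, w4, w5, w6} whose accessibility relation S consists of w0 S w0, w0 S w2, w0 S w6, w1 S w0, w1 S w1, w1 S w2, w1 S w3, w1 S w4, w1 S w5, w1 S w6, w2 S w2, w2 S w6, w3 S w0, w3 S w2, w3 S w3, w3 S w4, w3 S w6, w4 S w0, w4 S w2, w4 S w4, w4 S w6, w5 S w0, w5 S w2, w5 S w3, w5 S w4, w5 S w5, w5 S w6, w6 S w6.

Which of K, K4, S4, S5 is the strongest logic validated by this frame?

S4

Transitive (axiom 4): yes — every two-step S-path is closed by a direct edge.
Reflexive (axiom T): yes — every world is S-related to itself.
Euclidean (axiom 5): no — w0 S w6 and w0 S w2, but not w6 S w2.
So F validates K, K4, S4; S5 would additionally require S to be Euclidean. The strongest is S4.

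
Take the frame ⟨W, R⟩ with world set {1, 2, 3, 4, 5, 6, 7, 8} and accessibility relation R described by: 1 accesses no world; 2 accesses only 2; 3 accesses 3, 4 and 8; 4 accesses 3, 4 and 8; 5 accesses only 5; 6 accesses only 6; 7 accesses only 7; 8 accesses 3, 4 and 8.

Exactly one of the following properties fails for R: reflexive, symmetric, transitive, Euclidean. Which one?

reflexive

Reflexive: no — 1 is not related to itself.
Symmetric: yes — every pair in R has its reverse in R.
Transitive: yes — every two-step R-path is closed by a direct edge.
Euclidean: yes — any two successors of a common world are R-related.
Only reflexive fails.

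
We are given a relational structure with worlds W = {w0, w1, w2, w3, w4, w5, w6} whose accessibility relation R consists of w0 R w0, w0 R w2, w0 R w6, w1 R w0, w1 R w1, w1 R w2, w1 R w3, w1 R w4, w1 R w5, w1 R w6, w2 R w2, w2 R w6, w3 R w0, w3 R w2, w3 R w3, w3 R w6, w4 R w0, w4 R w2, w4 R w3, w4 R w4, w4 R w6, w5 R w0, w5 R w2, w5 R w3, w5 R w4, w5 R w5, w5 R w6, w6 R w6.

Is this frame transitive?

Yes

Transitive: yes — every two-step R-path is closed by a direct edge.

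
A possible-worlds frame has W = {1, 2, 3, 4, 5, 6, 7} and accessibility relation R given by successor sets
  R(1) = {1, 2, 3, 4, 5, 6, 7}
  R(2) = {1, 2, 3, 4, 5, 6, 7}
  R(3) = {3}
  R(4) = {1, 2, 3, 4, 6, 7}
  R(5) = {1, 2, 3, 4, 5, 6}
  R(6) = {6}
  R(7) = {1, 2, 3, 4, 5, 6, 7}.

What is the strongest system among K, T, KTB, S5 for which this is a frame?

T

Reflexive (axiom T): yes — every world is R-related to itself.
Symmetric (axiom B): no — 1 R 3 but not 3 R 1.
Euclidean (axiom 5): no — 1 R 3 and 1 R 2, but not 3 R 2.
So F validates K, T; KTB would additionally require R to be symmetric. The strongest is T.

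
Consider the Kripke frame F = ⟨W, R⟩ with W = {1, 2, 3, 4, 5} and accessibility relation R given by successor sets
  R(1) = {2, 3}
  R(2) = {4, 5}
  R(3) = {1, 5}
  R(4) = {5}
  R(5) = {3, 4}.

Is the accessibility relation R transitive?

No

Transitive: no — 1 R 2 and 2 R 4, but not 1 R 4.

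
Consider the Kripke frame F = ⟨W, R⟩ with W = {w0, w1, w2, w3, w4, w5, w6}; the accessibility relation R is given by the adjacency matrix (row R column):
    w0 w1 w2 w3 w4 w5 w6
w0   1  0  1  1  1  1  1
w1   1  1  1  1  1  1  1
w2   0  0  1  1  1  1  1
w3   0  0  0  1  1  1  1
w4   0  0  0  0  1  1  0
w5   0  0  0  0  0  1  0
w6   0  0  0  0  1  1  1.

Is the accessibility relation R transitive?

Yes

Transitive: yes — every two-step R-path is closed by a direct edge.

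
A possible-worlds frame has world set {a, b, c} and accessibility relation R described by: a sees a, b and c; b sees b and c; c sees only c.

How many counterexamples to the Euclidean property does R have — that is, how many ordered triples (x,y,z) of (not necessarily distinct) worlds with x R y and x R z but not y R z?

4

Enumerating: (a,b,a), (a,c,a), (a,c,b), (b,c,b).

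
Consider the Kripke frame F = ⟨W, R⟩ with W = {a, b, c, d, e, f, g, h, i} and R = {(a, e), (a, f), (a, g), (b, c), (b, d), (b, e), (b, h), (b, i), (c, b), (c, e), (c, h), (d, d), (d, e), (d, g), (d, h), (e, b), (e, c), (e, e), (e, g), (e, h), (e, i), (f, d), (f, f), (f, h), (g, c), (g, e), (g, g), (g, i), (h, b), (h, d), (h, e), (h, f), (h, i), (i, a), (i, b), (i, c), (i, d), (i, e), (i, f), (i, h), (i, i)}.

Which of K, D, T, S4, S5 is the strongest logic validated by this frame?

Serial (axiom D): yes — every world has a successor (e.g. a R e).
Reflexive (axiom T): no — a is not related to itself.
Transitive (axiom 4): no — a R e and e R b, but not a R b.
Euclidean (axiom 5): no — a R e and a R f, but not e R f.
So F validates K, D; T would additionally require R to be reflexive. The strongest is D.

D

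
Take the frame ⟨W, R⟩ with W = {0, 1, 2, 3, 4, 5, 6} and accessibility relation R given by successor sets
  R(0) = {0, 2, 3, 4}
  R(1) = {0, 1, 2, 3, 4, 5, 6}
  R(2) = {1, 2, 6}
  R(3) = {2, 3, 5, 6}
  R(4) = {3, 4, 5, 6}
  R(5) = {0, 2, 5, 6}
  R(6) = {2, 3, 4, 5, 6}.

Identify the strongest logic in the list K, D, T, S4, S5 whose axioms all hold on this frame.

Serial (axiom D): yes — every world has a successor (e.g. 0 R 0).
Reflexive (axiom T): yes — every world is R-related to itself.
Transitive (axiom 4): no — 0 R 2 and 2 R 1, but not 0 R 1.
Euclidean (axiom 5): no — 0 R 2 and 0 R 3, but not 2 R 3.
So F validates K, D, T; S4 would additionally require R to be transitive. The strongest is T.

T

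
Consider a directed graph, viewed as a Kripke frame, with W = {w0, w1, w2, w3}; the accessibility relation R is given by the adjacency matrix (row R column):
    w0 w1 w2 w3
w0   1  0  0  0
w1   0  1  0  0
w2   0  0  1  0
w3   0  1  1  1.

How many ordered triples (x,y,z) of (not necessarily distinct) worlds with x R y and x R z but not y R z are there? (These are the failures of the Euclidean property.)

Enumerating: (w3,w1,w2), (w3,w1,w3), (w3,w2,w1), (w3,w2,w3).

4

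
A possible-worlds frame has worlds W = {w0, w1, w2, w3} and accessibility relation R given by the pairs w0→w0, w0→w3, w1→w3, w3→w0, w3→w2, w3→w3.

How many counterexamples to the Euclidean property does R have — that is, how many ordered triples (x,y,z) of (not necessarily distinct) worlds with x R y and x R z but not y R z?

4

Enumerating: (w3,w0,w2), (w3,w2,w0), (w3,w2,w2), (w3,w2,w3).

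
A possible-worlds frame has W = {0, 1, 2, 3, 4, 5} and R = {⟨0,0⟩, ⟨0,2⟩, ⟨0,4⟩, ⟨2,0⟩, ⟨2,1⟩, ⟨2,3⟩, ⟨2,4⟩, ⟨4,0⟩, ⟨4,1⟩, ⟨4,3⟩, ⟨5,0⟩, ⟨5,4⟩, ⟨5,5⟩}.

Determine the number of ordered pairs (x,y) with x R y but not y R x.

Enumerating: (2,1), (2,3), (2,4), (4,1), (4,3), (5,0), (5,4).

7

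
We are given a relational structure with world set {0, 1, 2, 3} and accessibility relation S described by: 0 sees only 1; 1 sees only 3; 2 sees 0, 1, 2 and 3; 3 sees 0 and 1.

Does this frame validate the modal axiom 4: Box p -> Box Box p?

No

By correspondence theory, 4 is valid on a frame iff S is transitive.
Transitive: no — 0 S 1 and 1 S 3, but not 0 S 3.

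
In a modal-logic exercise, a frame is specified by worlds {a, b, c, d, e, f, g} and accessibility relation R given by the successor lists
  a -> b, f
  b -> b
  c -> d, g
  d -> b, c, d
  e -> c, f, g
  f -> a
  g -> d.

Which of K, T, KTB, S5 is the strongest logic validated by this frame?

Reflexive (axiom T): no — a is not related to itself.
Symmetric (axiom B): no — a R b but not b R a.
Euclidean (axiom 5): no — a R b and a R f, but not b R f.
So F validates K; T would additionally require R to be reflexive. The strongest is K.

K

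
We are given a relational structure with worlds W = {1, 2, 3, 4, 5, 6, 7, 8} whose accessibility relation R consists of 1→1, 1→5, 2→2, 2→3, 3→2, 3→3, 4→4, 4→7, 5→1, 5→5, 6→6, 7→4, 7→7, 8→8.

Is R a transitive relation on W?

Yes

Transitive: yes — every two-step R-path is closed by a direct edge.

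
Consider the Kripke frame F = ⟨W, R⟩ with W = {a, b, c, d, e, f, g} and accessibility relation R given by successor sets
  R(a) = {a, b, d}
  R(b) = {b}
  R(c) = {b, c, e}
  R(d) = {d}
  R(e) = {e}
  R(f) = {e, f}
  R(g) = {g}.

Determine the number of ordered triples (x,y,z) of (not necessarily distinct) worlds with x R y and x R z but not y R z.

9

Enumerating: (a,b,a), (a,b,d), (a,d,a), (a,d,b), (c,b,c), (c,b,e), (c,e,b), (c,e,c), (f,e,f).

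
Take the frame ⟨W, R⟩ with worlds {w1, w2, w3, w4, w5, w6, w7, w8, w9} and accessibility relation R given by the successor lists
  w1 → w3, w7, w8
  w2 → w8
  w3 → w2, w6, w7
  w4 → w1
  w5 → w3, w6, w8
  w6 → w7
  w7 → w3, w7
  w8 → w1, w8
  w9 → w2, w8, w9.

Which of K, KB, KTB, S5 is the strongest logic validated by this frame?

Symmetric (axiom B): no — w1 R w3 but not w3 R w1.
Reflexive (axiom T): no — w1 is not related to itself.
Euclidean (axiom 5): no — w1 R w3 and w1 R w8, but not w3 R w8.
So F validates K; KB would additionally require R to be symmetric. The strongest is K.

K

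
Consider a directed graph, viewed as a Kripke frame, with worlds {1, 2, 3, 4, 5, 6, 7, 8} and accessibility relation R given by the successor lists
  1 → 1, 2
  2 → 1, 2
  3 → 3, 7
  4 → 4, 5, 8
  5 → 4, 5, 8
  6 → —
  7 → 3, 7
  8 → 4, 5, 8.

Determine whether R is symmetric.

Symmetric: yes — every pair in R has its reverse in R.

Yes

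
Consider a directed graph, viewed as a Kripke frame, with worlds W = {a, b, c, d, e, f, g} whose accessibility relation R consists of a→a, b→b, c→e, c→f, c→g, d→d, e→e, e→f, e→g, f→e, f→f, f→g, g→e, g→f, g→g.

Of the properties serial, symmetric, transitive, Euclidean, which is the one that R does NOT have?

Serial: yes — every world has a successor (e.g. a R a).
Symmetric: no — c R e but not e R c.
Transitive: yes — every two-step R-path is closed by a direct edge.
Euclidean: yes — any two successors of a common world are R-related.
Only symmetric fails.

symmetric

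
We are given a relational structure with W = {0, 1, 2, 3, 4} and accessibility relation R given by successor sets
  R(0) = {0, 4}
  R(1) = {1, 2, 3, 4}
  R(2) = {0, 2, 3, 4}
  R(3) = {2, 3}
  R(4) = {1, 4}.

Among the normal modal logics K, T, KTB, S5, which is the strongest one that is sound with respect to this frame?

Reflexive (axiom T): yes — every world is R-related to itself.
Symmetric (axiom B): no — 0 R 4 but not 4 R 0.
Euclidean (axiom 5): no — 1 R 3 and 1 R 4, but not 3 R 4.
So F validates K, T; KTB would additionally require R to be symmetric. The strongest is T.

T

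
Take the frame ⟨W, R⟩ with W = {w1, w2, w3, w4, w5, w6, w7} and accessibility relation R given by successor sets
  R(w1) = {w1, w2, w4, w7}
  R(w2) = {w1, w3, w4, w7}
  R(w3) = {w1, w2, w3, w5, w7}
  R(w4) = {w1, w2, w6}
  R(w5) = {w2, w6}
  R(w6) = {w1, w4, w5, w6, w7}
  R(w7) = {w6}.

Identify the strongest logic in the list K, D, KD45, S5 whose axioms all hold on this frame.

D

Serial (axiom D): yes — every world has a successor (e.g. w1 R w1).
Euclidean (axiom 5): no — w1 R w4 and w1 R w7, but not w4 R w7.
Transitive (axiom 4): no — w1 R w2 and w2 R w3, but not w1 R w3.
Reflexive (axiom T): no — w2 is not related to itself.
So F validates K, D; KD45 would additionally require R to be Euclidean and transitive. The strongest is D.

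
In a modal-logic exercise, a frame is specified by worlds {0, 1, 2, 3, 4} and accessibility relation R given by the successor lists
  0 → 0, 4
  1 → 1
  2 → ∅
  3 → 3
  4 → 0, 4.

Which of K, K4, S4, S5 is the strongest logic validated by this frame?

K4

Transitive (axiom 4): yes — every two-step R-path is closed by a direct edge.
Reflexive (axiom T): no — 2 is not related to itself.
Euclidean (axiom 5): yes — any two successors of a common world are R-related.
So F validates K, K4; S4 would additionally require R to be reflexive. The strongest is K4.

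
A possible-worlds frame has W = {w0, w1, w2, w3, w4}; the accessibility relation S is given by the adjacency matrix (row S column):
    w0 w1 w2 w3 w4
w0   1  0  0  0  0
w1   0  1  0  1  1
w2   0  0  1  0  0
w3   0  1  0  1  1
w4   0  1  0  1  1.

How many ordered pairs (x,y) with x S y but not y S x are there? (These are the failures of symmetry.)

0

S is symmetric; there are no such tuples.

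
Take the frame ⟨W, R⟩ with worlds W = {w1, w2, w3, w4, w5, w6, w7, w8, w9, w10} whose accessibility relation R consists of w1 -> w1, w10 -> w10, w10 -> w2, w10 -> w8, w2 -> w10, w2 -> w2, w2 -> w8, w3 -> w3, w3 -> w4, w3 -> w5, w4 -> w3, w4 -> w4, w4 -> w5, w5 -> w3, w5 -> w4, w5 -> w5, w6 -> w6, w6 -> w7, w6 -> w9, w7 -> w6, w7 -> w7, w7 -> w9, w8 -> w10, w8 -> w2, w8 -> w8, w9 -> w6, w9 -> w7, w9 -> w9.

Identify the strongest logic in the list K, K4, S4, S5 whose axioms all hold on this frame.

Transitive (axiom 4): yes — every two-step R-path is closed by a direct edge.
Reflexive (axiom T): yes — every world is R-related to itself.
Euclidean (axiom 5): yes — any two successors of a common world are R-related.
So F validates K, K4, S4, S5. The strongest is S5.

S5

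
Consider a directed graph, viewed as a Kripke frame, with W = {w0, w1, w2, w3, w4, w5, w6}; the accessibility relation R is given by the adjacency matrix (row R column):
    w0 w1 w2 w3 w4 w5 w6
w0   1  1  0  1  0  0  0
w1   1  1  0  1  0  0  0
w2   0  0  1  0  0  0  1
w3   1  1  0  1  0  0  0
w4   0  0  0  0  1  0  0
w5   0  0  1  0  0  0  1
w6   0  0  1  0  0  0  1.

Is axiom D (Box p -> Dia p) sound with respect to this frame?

Yes

Axiom D corresponds to the accessibility relation being serial.
Serial: yes — every world has a successor (e.g. w0 R w0).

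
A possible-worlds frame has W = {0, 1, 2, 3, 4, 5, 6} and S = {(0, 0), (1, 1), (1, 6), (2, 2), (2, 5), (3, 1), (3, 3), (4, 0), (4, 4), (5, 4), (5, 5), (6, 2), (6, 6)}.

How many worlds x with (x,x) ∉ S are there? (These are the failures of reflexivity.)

S is reflexive; there are no such worlds.

0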